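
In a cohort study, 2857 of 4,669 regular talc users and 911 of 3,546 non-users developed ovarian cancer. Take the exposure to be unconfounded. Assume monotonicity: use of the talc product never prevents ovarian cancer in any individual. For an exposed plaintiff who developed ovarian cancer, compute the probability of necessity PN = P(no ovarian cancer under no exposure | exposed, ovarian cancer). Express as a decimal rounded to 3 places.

PN ≈ 0.580

p₁ = P(outcome | exposed) = 2857/4669 = 0.61191
p₀ = P(outcome | unexposed) = 911/3546 = 0.25691
Under exogeneity and monotonicity, PN = (p₁ − p₀) / p₁.
PN = (0.61191 − 0.25691) / 0.61191 = 0.355 / 0.61191 ≈ 0.5802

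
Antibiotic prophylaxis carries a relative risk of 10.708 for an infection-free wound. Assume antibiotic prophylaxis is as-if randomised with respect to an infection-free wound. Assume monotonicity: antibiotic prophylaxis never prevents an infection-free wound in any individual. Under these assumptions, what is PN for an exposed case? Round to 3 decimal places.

PN ≈ 0.907

Under exogeneity and monotonicity, PN = (RR − 1) / RR = 1 − 1/RR.
PN = (10.708 − 1) / 10.708 = 9.708 / 10.708 ≈ 0.9066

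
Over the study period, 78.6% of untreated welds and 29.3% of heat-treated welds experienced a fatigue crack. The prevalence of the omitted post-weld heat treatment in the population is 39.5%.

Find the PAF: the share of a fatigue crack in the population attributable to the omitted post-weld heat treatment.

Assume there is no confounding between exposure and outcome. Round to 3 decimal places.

p₁ = 0.786, p₀ = 0.293.
Overall risk P(Y=1) = π·p₁ + (1−π)·p₀ = 0.395×0.786 + 0.605×0.293 = 0.48773.
Under exogeneity, PAF = [P(Y=1) − p₀] / P(Y=1).
PAF = (0.48773 − 0.293) / 0.48773 ≈ 0.3993

PAF ≈ 0.399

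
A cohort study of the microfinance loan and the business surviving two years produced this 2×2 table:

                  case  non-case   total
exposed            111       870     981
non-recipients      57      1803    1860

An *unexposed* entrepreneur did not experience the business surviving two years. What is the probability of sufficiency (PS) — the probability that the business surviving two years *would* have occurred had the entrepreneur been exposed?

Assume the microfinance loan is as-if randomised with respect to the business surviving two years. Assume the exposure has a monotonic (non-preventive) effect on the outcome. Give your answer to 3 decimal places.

p₁ = P(outcome | exposed) = 111/981 = 0.11315
p₀ = P(outcome | unexposed) = 57/1860 = 0.030645
Under exogeneity and monotonicity, PS = (p₁ − p₀) / (1 − p₀).
PS = (0.11315 − 0.030645) / (1 − 0.030645) = 0.082505 / 0.96935 ≈ 0.0851

PS ≈ 0.085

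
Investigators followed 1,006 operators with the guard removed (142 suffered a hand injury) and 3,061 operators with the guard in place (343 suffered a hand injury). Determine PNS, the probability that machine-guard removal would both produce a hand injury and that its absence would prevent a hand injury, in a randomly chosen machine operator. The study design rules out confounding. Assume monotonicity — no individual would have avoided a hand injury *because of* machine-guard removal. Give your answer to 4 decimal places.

PNS ≈ 0.0291

p₁ = P(outcome | exposed) = 142/1006 = 0.14115
p₀ = P(outcome | unexposed) = 343/3061 = 0.11205
Under exogeneity and monotonicity, PNS = p₁ − p₀.
PNS = 0.14115 − 0.11205 = 0.029098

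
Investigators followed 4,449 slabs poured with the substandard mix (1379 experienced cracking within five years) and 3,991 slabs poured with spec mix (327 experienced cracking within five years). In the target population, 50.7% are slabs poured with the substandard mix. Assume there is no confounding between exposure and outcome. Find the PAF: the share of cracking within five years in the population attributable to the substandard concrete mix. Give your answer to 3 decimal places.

p₁ = P(outcome | exposed) = 1379/4449 = 0.30996
p₀ = P(outcome | unexposed) = 327/3991 = 0.081934
Overall risk P(Y=1) = π·p₁ + (1−π)·p₀ = 0.507×0.30996 + 0.493×0.081934 = 0.19754.
Under exogeneity, PAF = [P(Y=1) − p₀] / P(Y=1).
PAF = (0.19754 − 0.081934) / 0.19754 ≈ 0.5852

PAF ≈ 0.585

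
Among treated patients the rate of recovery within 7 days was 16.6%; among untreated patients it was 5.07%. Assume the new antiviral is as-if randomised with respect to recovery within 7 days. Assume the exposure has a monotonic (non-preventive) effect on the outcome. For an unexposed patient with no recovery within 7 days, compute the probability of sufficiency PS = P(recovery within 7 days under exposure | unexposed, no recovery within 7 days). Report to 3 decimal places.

PS ≈ 0.121

p₁ = 0.166, p₀ = 0.0507.
Under exogeneity and monotonicity, PS = (p₁ − p₀) / (1 − p₀).
PS = (0.166 − 0.0507) / (1 − 0.0507) = 0.1153 / 0.9493 ≈ 0.1215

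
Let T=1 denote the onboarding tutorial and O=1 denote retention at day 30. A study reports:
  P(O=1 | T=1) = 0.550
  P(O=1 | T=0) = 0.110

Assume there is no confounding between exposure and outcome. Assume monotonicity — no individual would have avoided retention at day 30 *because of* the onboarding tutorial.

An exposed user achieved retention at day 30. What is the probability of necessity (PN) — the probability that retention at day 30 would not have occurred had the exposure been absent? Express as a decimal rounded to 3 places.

Let p₁ = 0.55, p₀ = 0.11.
Under exogeneity and monotonicity, PN = (p₁ − p₀) / p₁.
PN = (0.55 − 0.11) / 0.55 = 0.44 / 0.55 ≈ 0.8000

PN ≈ 0.800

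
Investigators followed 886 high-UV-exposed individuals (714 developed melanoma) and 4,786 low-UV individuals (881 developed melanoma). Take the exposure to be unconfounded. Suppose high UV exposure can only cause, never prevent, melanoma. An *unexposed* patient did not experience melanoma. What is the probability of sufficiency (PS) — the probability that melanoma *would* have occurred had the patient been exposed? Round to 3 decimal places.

PS ≈ 0.762

p₁ = P(outcome | exposed) = 714/886 = 0.80587
p₀ = P(outcome | unexposed) = 881/4786 = 0.18408
Under exogeneity and monotonicity, PS = (p₁ − p₀) / (1 − p₀).
PS = (0.80587 − 0.18408) / (1 − 0.18408) = 0.62179 / 0.81592 ≈ 0.7621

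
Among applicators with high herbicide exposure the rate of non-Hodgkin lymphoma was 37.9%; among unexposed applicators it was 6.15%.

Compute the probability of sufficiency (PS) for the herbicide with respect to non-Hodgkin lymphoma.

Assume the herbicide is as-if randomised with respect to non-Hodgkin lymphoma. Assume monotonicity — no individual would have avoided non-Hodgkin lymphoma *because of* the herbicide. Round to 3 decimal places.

PS ≈ 0.338

p₁ = 0.379, p₀ = 0.0615.
Under exogeneity and monotonicity, PS = (p₁ − p₀) / (1 − p₀).
PS = (0.379 − 0.0615) / (1 − 0.0615) = 0.3175 / 0.9385 ≈ 0.3383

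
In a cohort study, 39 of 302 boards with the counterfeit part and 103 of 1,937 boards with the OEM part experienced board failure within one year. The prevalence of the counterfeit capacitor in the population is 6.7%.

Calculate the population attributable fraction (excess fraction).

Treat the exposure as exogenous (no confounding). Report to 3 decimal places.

PAF ≈ 0.087

p₁ = P(outcome | exposed) = 39/302 = 0.12914
p₀ = P(outcome | unexposed) = 103/1937 = 0.053175
Overall risk P(Y=1) = π·p₁ + (1−π)·p₀ = 0.067×0.12914 + 0.933×0.053175 = 0.058265.
Under exogeneity, PAF = [P(Y=1) − p₀] / P(Y=1).
PAF = (0.058265 − 0.053175) / 0.058265 ≈ 0.0874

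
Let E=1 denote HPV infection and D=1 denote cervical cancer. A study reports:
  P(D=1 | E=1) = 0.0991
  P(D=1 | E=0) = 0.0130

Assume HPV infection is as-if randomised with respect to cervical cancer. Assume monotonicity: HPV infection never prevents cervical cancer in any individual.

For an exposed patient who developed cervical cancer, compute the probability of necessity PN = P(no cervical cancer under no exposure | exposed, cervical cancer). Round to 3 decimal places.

PN ≈ 0.869

Let p₁ = 0.0991, p₀ = 0.013.
Under exogeneity and monotonicity, PN = (p₁ − p₀) / p₁.
PN = (0.0991 − 0.013) / 0.0991 = 0.0861 / 0.0991 ≈ 0.8688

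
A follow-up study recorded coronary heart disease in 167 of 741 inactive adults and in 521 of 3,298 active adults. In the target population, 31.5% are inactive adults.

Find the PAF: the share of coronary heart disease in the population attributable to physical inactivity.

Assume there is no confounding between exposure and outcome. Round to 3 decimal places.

PAF ≈ 0.118

p₁ = P(outcome | exposed) = 167/741 = 0.22537
p₀ = P(outcome | unexposed) = 521/3298 = 0.15797
Overall risk P(Y=1) = π·p₁ + (1−π)·p₀ = 0.315×0.22537 + 0.685×0.15797 = 0.1792.
Under exogeneity, PAF = [P(Y=1) − p₀] / P(Y=1).
PAF = (0.1792 − 0.15797) / 0.1792 ≈ 0.1185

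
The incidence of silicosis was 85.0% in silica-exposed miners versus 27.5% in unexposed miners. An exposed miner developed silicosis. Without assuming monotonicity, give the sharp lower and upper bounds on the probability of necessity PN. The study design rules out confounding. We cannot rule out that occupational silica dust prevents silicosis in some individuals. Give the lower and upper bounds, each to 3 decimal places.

0.676 ≤ PN ≤ 0.853

p₁ = 0.85, p₀ = 0.275.
Under exogeneity alone the bounds on PN are max{0,(p₁−p₀)/p₁} ≤ PN ≤ min{1,(1−p₀)/p₁}.
  lower = (p₁ − p₀)/p₁ = 0.575 / 0.85 ≈ 0.6765
  upper = min{1, (1 − p₀)/p₁} = 0.725 / 0.85 ≈ 0.8529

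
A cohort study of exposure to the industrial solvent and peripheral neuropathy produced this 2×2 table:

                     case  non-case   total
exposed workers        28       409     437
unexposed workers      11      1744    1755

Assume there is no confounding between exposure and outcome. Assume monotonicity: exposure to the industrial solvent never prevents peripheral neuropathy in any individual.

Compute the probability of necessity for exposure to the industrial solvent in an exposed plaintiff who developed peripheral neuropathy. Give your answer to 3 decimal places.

p₁ = P(outcome | exposed) = 28/437 = 0.064073
p₀ = P(outcome | unexposed) = 11/1755 = 0.0062678
Under exogeneity and monotonicity, PN = (p₁ − p₀)/p₁.
PN = (0.064073 − 0.0062678) / 0.064073 ≈ 0.9022

PN ≈ 0.902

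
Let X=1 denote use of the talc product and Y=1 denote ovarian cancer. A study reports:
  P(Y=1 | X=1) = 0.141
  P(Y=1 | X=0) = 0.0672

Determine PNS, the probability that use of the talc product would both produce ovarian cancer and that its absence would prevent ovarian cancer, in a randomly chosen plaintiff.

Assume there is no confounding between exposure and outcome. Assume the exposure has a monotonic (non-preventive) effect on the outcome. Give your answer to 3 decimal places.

Let p₁ = 0.141, p₀ = 0.0672.
Under exogeneity and monotonicity, PNS = p₁ − p₀.
PNS = 0.141 − 0.0672 = 0.0738

PNS ≈ 0.074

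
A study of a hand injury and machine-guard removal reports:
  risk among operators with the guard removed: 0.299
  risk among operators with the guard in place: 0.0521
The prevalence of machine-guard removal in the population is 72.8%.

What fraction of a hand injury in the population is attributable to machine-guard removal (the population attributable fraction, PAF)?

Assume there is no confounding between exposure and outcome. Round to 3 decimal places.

PAF ≈ 0.775

Let p₁ = 0.299, p₀ = 0.0521.
Overall risk P(Y=1) = π·p₁ + (1−π)·p₀ = 0.728×0.299 + 0.272×0.0521 = 0.23184.
Under exogeneity, PAF = [P(Y=1) − p₀] / P(Y=1).
PAF = (0.23184 − 0.0521) / 0.23184 ≈ 0.7753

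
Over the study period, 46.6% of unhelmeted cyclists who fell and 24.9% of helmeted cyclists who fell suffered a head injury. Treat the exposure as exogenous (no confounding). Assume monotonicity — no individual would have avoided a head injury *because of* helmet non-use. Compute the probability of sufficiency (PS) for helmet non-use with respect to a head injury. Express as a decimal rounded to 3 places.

p₁ = 0.466, p₀ = 0.249.
Under exogeneity and monotonicity, PS = (p₁ − p₀) / (1 − p₀).
PS = (0.466 − 0.249) / (1 − 0.249) = 0.217 / 0.751 ≈ 0.2889

PS ≈ 0.289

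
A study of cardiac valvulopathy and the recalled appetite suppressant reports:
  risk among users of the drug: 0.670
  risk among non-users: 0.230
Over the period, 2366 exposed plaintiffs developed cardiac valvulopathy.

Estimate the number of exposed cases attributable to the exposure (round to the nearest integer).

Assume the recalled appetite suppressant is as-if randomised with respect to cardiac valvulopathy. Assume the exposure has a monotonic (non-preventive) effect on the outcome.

Let p₁ = 0.67, p₀ = 0.23.
PN = (p₁ − p₀)/p₁ = (0.67 − 0.23) / 0.67 ≈ 0.65672.
Attributable cases ≈ PN × (exposed cases) = 0.65672 × 2366 ≈ 1553.79.

about 1554 cases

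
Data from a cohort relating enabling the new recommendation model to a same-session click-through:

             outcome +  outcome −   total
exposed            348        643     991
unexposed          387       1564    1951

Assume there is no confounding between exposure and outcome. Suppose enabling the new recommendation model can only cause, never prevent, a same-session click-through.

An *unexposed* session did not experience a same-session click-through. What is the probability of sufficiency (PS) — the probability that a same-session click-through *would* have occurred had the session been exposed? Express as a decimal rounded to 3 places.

PS ≈ 0.191

p₁ = P(outcome | exposed) = 348/991 = 0.35116
p₀ = P(outcome | unexposed) = 387/1951 = 0.19836
Under exogeneity and monotonicity, PS = (p₁ − p₀) / (1 − p₀).
PS = (0.35116 − 0.19836) / (1 − 0.19836) = 0.1528 / 0.80164 ≈ 0.1906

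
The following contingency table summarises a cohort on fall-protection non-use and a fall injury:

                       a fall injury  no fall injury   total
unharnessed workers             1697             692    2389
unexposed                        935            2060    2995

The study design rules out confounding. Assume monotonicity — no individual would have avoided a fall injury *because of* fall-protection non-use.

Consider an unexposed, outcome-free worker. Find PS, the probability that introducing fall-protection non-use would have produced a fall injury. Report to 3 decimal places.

PS ≈ 0.579

p₁ = P(outcome | exposed) = 1697/2389 = 0.71034
p₀ = P(outcome | unexposed) = 935/2995 = 0.31219
Under exogeneity and monotonicity, PS = (p₁ − p₀) / (1 − p₀).
PS = (0.71034 − 0.31219) / (1 − 0.31219) = 0.39815 / 0.68781 ≈ 0.5789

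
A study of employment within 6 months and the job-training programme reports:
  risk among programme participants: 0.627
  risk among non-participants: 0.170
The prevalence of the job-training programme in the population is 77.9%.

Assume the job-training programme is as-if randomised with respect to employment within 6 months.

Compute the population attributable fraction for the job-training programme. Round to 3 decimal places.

PAF ≈ 0.677

Let p₁ = 0.627, p₀ = 0.17.
Overall risk P(Y=1) = π·p₁ + (1−π)·p₀ = 0.779×0.627 + 0.221×0.17 = 0.526.
Under exogeneity, PAF = [P(Y=1) − p₀] / P(Y=1).
PAF = (0.526 − 0.17) / 0.526 ≈ 0.6768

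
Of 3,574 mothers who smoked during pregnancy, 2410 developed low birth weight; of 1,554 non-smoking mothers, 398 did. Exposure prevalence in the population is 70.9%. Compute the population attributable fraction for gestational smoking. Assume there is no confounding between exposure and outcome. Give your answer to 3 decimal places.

p₁ = P(outcome | exposed) = 2410/3574 = 0.67431
p₀ = P(outcome | unexposed) = 398/1554 = 0.25611
Overall risk P(Y=1) = π·p₁ + (1−π)·p₀ = 0.709×0.67431 + 0.291×0.25611 = 0.55262.
Under exogeneity, PAF = [P(Y=1) − p₀] / P(Y=1).
PAF = (0.55262 − 0.25611) / 0.55262 ≈ 0.5365

PAF ≈ 0.537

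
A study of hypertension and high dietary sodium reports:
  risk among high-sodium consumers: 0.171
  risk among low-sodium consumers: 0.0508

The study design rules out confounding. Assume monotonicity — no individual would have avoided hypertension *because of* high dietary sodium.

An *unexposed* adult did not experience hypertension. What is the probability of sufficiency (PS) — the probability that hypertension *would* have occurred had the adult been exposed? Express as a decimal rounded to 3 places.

PS ≈ 0.127

Let p₁ = 0.171, p₀ = 0.0508.
Under exogeneity and monotonicity, PS = (p₁ − p₀) / (1 − p₀).
PS = (0.171 − 0.0508) / (1 − 0.0508) = 0.1202 / 0.9492 ≈ 0.1266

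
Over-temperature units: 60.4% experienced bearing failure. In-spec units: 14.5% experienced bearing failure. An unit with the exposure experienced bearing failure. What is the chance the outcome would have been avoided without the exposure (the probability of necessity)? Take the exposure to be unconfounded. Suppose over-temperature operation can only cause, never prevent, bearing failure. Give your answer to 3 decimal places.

p₁ = 0.604, p₀ = 0.145.
Under exogeneity and monotonicity, PN = (p₁ − p₀) / p₁.
PN = (0.604 − 0.145) / 0.604 = 0.459 / 0.604 ≈ 0.7599

PN ≈ 0.760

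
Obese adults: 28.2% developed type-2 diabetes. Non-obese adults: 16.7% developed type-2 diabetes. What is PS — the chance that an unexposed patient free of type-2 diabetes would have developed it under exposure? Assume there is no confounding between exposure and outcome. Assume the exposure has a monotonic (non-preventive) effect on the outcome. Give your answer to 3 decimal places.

PS ≈ 0.138

p₁ = 0.282, p₀ = 0.167.
Under exogeneity and monotonicity, PS = (p₁ − p₀) / (1 − p₀).
PS = (0.282 − 0.167) / (1 − 0.167) = 0.115 / 0.833 ≈ 0.1381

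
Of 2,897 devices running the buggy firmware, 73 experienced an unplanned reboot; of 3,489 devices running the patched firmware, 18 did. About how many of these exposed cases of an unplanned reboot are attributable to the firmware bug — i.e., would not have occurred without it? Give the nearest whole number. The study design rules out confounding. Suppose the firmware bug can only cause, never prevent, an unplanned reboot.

about 58 cases

p₁ = P(outcome | exposed) = 73/2897 = 0.025198
p₀ = P(outcome | unexposed) = 18/3489 = 0.0051591
PN = (p₁ − p₀)/p₁ = (0.025198 − 0.0051591) / 0.025198 ≈ 0.79526.
Attributable cases ≈ PN × (exposed cases) = 0.79526 × 73 ≈ 58.05.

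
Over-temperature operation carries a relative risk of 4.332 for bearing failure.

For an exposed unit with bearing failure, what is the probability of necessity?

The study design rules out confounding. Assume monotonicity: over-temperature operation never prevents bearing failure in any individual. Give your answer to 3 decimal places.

Under exogeneity and monotonicity, PN = (RR − 1) / RR = 1 − 1/RR.
PN = (4.332 − 1) / 4.332 = 3.332 / 4.332 ≈ 0.7692

PN ≈ 0.769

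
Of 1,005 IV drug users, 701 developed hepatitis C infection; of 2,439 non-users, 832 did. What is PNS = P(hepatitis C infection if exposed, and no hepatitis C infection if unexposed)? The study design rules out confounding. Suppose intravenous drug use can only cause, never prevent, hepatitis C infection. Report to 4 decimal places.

p₁ = P(outcome | exposed) = 701/1005 = 0.69751
p₀ = P(outcome | unexposed) = 832/2439 = 0.34112
Under exogeneity and monotonicity, PNS = p₁ − p₀.
PNS = 0.69751 − 0.34112 = 0.35639

PNS ≈ 0.3564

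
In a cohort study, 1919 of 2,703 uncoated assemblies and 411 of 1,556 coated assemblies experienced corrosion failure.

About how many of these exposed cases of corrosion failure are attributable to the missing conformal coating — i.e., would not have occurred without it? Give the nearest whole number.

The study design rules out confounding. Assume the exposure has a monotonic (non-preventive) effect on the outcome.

about 1205 cases

p₁ = P(outcome | exposed) = 1919/2703 = 0.70995
p₀ = P(outcome | unexposed) = 411/1556 = 0.26414
PN = (p₁ − p₀)/p₁ = (0.70995 − 0.26414) / 0.70995 ≈ 0.62795.
Attributable cases ≈ PN × (exposed cases) = 0.62795 × 1919 ≈ 1205.03.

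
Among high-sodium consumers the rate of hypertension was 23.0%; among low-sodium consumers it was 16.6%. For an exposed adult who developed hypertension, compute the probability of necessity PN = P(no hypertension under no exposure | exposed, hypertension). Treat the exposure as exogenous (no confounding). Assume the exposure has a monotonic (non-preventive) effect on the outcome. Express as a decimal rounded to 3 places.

PN ≈ 0.278

p₁ = 0.23, p₀ = 0.166.
Under exogeneity and monotonicity, PN = (p₁ − p₀) / p₁.
PN = (0.23 − 0.166) / 0.23 = 0.064 / 0.23 ≈ 0.2783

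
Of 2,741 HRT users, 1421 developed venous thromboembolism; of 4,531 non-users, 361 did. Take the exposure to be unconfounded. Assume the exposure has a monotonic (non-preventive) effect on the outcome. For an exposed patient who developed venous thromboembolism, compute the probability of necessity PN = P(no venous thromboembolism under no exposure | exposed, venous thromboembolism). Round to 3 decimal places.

p₁ = P(outcome | exposed) = 1421/2741 = 0.51842
p₀ = P(outcome | unexposed) = 361/4531 = 0.079673
Under exogeneity and monotonicity, PN = (p₁ − p₀) / p₁.
PN = (0.51842 − 0.079673) / 0.51842 = 0.43875 / 0.51842 ≈ 0.8463

PN ≈ 0.846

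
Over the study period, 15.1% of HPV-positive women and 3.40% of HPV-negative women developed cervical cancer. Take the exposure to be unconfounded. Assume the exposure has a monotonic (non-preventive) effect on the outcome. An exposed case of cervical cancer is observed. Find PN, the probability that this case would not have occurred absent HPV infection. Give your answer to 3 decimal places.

p₁ = 0.151, p₀ = 0.034.
Under exogeneity and monotonicity, PN = (p₁ − p₀) / p₁.
PN = (0.151 − 0.034) / 0.151 = 0.117 / 0.151 ≈ 0.7748

PN ≈ 0.775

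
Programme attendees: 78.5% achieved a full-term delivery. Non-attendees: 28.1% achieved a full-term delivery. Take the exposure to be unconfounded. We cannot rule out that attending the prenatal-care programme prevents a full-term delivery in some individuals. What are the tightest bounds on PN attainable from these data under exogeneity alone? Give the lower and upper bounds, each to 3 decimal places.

0.642 ≤ PN ≤ 0.916

p₁ = 0.785, p₀ = 0.281.
Under exogeneity alone the bounds on PN are max{0,(p₁−p₀)/p₁} ≤ PN ≤ min{1,(1−p₀)/p₁}.
  lower = (p₁ − p₀)/p₁ = 0.504 / 0.785 ≈ 0.6420
  upper = min{1, (1 − p₀)/p₁} = 0.719 / 0.785 ≈ 0.9159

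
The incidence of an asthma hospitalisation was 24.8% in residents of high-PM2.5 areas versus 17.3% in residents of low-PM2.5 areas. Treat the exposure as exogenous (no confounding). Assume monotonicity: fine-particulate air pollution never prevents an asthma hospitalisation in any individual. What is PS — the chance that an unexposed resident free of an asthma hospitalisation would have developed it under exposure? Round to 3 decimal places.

p₁ = 0.248, p₀ = 0.173.
Under exogeneity and monotonicity, PS = (p₁ − p₀) / (1 − p₀).
PS = (0.248 − 0.173) / (1 − 0.173) = 0.075 / 0.827 ≈ 0.0907

PS ≈ 0.091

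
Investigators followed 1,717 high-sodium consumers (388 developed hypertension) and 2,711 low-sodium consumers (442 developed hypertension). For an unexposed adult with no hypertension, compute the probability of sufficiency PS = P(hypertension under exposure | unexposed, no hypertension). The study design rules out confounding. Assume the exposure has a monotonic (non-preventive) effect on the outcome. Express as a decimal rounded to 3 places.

p₁ = P(outcome | exposed) = 388/1717 = 0.22598
p₀ = P(outcome | unexposed) = 442/2711 = 0.16304
Under exogeneity and monotonicity, PS = (p₁ − p₀) / (1 − p₀).
PS = (0.22598 − 0.16304) / (1 − 0.16304) = 0.062936 / 0.83696 ≈ 0.0752

PS ≈ 0.075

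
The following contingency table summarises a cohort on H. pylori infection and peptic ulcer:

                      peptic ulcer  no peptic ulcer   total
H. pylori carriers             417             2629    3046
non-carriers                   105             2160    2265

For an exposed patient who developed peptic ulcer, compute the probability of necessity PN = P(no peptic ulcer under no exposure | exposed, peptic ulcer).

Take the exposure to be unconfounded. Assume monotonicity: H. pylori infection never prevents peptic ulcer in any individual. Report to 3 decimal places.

PN ≈ 0.661

p₁ = P(outcome | exposed) = 417/3046 = 0.1369
p₀ = P(outcome | unexposed) = 105/2265 = 0.046358
Under exogeneity and monotonicity, PN = (p₁ − p₀) / p₁.
PN = (0.1369 − 0.046358) / 0.1369 = 0.090543 / 0.1369 ≈ 0.6614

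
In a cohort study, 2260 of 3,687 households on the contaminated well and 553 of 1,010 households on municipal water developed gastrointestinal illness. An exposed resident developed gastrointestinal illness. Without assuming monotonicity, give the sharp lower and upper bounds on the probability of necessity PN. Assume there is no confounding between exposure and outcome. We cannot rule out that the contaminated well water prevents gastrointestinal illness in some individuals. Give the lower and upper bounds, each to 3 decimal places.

p₁ = P(outcome | exposed) = 2260/3687 = 0.61296
p₀ = P(outcome | unexposed) = 553/1010 = 0.54752
Under exogeneity alone the bounds on PN are max{0,(p₁−p₀)/p₁} ≤ PN ≤ min{1,(1−p₀)/p₁}.
  lower = (p₁ − p₀)/p₁ = 0.06544 / 0.61296 ≈ 0.1068
  upper = min{1, (1 − p₀)/p₁} = 0.45248 / 0.61296 ≈ 0.7382

0.107 ≤ PN ≤ 0.738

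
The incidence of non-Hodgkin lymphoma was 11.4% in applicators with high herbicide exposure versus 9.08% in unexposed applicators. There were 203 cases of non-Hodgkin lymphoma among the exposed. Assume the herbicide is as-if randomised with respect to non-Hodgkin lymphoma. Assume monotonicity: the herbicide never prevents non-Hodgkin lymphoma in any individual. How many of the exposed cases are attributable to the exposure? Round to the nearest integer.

p₁ = 0.114, p₀ = 0.0908.
PN = (p₁ − p₀)/p₁ = (0.114 − 0.0908) / 0.114 ≈ 0.20351.
Attributable cases ≈ PN × (exposed cases) = 0.20351 × 203 ≈ 41.31.

about 41 cases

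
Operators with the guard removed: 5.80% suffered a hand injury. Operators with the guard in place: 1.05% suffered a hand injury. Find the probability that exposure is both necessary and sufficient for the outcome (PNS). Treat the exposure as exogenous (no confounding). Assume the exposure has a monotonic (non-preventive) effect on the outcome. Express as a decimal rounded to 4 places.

PNS ≈ 0.0475

p₁ = 0.058, p₀ = 0.0105.
Under exogeneity and monotonicity, PNS = p₁ − p₀.
PNS = 0.058 − 0.0105 = 0.0475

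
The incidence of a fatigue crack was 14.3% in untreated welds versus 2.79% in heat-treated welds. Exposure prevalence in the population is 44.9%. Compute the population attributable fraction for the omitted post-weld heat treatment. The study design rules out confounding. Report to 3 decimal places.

PAF ≈ 0.649

p₁ = 0.143, p₀ = 0.0279.
Overall risk P(Y=1) = π·p₁ + (1−π)·p₀ = 0.449×0.143 + 0.551×0.0279 = 0.07958.
Under exogeneity, PAF = [P(Y=1) − p₀] / P(Y=1).
PAF = (0.07958 − 0.0279) / 0.07958 ≈ 0.6494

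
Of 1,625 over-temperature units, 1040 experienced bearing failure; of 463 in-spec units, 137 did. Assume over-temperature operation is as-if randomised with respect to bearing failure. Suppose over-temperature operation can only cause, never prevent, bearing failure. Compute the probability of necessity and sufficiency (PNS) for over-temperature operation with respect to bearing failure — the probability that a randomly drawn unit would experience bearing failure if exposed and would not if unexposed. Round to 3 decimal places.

p₁ = P(outcome | exposed) = 1040/1625 = 0.64
p₀ = P(outcome | unexposed) = 137/463 = 0.2959
Under exogeneity and monotonicity, PNS = p₁ − p₀.
PNS = 0.64 − 0.2959 = 0.3441

PNS ≈ 0.344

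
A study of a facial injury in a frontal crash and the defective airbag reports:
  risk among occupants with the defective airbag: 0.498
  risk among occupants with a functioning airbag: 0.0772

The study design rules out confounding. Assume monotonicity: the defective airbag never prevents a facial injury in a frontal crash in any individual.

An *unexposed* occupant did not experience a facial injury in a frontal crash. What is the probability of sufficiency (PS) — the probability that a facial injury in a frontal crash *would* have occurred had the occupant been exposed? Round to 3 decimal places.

PS ≈ 0.456

Let p₁ = 0.498, p₀ = 0.0772.
Under exogeneity and monotonicity, PS = (p₁ − p₀) / (1 − p₀).
PS = (0.498 − 0.0772) / (1 − 0.0772) = 0.4208 / 0.9228 ≈ 0.4560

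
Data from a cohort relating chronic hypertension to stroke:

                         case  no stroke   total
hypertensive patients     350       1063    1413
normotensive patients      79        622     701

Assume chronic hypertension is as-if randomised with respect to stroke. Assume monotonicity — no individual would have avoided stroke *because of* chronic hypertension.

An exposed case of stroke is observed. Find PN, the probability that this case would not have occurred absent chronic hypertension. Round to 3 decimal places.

PN ≈ 0.545

p₁ = P(outcome | exposed) = 350/1413 = 0.2477
p₀ = P(outcome | unexposed) = 79/701 = 0.1127
Under exogeneity and monotonicity, PN = (p₁ − p₀)/p₁.
PN = (0.2477 − 0.1127) / 0.2477 ≈ 0.5450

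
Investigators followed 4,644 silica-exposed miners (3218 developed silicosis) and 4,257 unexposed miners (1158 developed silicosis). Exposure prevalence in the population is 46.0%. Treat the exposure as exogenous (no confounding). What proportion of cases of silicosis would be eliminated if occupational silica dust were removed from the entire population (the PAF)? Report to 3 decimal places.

p₁ = P(outcome | exposed) = 3218/4644 = 0.69294
p₀ = P(outcome | unexposed) = 1158/4257 = 0.27202
Overall risk P(Y=1) = π·p₁ + (1−π)·p₀ = 0.46×0.69294 + 0.54×0.27202 = 0.46564.
Under exogeneity, PAF = [P(Y=1) − p₀] / P(Y=1).
PAF = (0.46564 − 0.27202) / 0.46564 ≈ 0.4158

PAF ≈ 0.416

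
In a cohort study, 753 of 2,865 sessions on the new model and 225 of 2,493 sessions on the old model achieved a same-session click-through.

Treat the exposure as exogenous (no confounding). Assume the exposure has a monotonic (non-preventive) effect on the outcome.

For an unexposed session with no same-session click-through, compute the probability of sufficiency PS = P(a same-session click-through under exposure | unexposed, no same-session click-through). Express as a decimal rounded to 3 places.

PS ≈ 0.190

p₁ = P(outcome | exposed) = 753/2865 = 0.26283
p₀ = P(outcome | unexposed) = 225/2493 = 0.090253
Under exogeneity and monotonicity, PS = (p₁ − p₀) / (1 − p₀).
PS = (0.26283 − 0.090253) / (1 − 0.090253) = 0.17257 / 0.90975 ≈ 0.1897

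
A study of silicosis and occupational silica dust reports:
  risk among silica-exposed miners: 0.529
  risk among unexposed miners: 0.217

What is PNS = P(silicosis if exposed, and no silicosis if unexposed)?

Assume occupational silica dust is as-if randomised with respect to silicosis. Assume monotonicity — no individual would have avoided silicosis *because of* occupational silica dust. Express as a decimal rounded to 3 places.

PNS ≈ 0.312

Let p₁ = 0.529, p₀ = 0.217.
Under exogeneity and monotonicity, PNS = p₁ − p₀.
PNS = 0.529 − 0.217 = 0.312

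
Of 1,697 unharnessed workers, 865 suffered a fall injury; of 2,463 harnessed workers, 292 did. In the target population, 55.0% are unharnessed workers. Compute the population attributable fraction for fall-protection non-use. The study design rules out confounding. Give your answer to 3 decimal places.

p₁ = P(outcome | exposed) = 865/1697 = 0.50972
p₀ = P(outcome | unexposed) = 292/2463 = 0.11855
Overall risk P(Y=1) = π·p₁ + (1−π)·p₀ = 0.55×0.50972 + 0.45×0.11855 = 0.3337.
Under exogeneity, PAF = [P(Y=1) − p₀] / P(Y=1).
PAF = (0.3337 − 0.11855) / 0.3337 ≈ 0.6447

PAF ≈ 0.645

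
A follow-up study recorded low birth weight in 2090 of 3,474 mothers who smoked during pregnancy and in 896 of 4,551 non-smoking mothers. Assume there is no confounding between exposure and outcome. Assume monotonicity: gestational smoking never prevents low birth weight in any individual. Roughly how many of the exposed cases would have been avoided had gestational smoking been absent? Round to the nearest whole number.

p₁ = P(outcome | exposed) = 2090/3474 = 0.60161
p₀ = P(outcome | unexposed) = 896/4551 = 0.19688
PN = (p₁ − p₀)/p₁ = (0.60161 − 0.19688) / 0.60161 ≈ 0.67275.
Attributable cases ≈ PN × (exposed cases) = 0.67275 × 2090 ≈ 1406.04.

about 1406 cases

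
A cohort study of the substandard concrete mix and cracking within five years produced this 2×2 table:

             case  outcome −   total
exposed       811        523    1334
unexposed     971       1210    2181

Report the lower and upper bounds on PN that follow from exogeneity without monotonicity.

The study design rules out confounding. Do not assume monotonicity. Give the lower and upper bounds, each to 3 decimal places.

0.268 ≤ PN ≤ 0.913

p₁ = P(outcome | exposed) = 811/1334 = 0.60795
p₀ = P(outcome | unexposed) = 971/2181 = 0.44521
Under exogeneity alone the bounds on PN are max{0,(p₁−p₀)/p₁} ≤ PN ≤ min{1,(1−p₀)/p₁}.
  lower = (p₁ − p₀)/p₁ = 0.16274 / 0.60795 ≈ 0.2677
  upper = min{1, (1 − p₀)/p₁} = 0.55479 / 0.60795 ≈ 0.9126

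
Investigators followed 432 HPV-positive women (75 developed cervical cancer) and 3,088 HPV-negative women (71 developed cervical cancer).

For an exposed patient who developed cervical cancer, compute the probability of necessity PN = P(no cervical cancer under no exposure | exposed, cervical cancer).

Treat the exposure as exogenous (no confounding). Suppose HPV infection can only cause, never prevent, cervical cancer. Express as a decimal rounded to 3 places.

p₁ = P(outcome | exposed) = 75/432 = 0.17361
p₀ = P(outcome | unexposed) = 71/3088 = 0.022992
Under exogeneity and monotonicity, PN = (p₁ − p₀) / p₁.
PN = (0.17361 − 0.022992) / 0.17361 = 0.15062 / 0.17361 ≈ 0.8676

PN ≈ 0.868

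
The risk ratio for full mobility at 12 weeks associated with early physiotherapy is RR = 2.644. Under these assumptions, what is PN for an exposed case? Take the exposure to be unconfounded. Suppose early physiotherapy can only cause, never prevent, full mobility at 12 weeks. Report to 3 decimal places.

Under exogeneity and monotonicity, PN = (RR − 1) / RR = 1 − 1/RR.
PN = (2.644 − 1) / 2.644 = 1.644 / 2.644 ≈ 0.6218

PN ≈ 0.622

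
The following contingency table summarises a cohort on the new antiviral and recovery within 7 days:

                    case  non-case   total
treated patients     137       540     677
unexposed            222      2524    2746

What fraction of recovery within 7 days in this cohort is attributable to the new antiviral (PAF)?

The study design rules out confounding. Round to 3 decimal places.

PAF ≈ 0.229

p₁ = P(outcome | exposed) = 137/677 = 0.20236
p₀ = P(outcome | unexposed) = 222/2746 = 0.080845
Exposure prevalence π = 677/3423 = 0.19778; overall risk P(Y=1) = 0.10488.
Under exogeneity, PAF = [P(Y=1) − p₀]/P(Y=1).
PAF = (0.10488 − 0.080845) / 0.10488 ≈ 0.2292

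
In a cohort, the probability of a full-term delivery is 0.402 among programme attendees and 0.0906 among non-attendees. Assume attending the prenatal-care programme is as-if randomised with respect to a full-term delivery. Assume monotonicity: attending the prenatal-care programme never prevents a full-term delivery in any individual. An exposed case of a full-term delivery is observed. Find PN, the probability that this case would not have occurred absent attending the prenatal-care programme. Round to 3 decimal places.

PN ≈ 0.775

Let p₁ = 0.402, p₀ = 0.0906.
Under exogeneity and monotonicity, PN = (p₁ − p₀) / p₁.
PN = (0.402 − 0.0906) / 0.402 = 0.3114 / 0.402 ≈ 0.7746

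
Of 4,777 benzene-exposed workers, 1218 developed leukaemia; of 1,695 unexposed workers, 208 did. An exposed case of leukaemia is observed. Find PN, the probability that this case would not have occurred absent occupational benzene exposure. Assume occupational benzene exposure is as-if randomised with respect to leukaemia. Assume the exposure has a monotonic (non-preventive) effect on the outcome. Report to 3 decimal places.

p₁ = P(outcome | exposed) = 1218/4777 = 0.25497
p₀ = P(outcome | unexposed) = 208/1695 = 0.12271
Under exogeneity and monotonicity, PN = (p₁ − p₀) / p₁.
PN = (0.25497 − 0.12271) / 0.25497 = 0.13226 / 0.25497 ≈ 0.5187

PN ≈ 0.519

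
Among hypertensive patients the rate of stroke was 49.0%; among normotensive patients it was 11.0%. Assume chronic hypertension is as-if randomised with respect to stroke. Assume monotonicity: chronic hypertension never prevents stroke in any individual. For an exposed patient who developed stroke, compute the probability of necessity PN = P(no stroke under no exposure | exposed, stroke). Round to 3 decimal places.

PN ≈ 0.776

p₁ = 0.49, p₀ = 0.11.
Under exogeneity and monotonicity, PN = (p₁ − p₀) / p₁.
PN = (0.49 − 0.11) / 0.49 = 0.38 / 0.49 ≈ 0.7755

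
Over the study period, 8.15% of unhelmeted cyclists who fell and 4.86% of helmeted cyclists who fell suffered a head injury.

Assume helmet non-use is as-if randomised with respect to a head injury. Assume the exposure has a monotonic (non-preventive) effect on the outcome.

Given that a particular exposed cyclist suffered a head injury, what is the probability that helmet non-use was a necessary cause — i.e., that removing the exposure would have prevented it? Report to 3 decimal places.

PN ≈ 0.404

p₁ = 0.0815, p₀ = 0.0486.
Under exogeneity and monotonicity, PN = (p₁ − p₀) / p₁.
PN = (0.0815 − 0.0486) / 0.0815 = 0.0329 / 0.0815 ≈ 0.4037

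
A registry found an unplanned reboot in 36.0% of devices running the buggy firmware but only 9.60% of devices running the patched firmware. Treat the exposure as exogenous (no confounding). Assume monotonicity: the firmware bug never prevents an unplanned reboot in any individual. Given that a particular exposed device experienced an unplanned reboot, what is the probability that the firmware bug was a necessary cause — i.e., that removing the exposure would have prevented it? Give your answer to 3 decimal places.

PN ≈ 0.733

p₁ = 0.36, p₀ = 0.096.
Under exogeneity and monotonicity, PN = (p₁ − p₀) / p₁.
PN = (0.36 − 0.096) / 0.36 = 0.264 / 0.36 ≈ 0.7333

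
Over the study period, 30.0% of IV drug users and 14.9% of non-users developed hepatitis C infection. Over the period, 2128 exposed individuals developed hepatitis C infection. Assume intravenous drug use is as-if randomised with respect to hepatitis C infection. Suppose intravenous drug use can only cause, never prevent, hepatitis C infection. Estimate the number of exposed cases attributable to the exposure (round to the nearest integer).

about 1071 cases

p₁ = 0.3, p₀ = 0.149.
PN = (p₁ − p₀)/p₁ = (0.3 − 0.149) / 0.3 ≈ 0.50333.
Attributable cases ≈ PN × (exposed cases) = 0.50333 × 2128 ≈ 1071.09.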